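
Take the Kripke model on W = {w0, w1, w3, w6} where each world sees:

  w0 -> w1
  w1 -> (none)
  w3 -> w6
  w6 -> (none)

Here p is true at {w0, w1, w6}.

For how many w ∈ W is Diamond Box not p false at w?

2

w0: successors {w1}; Box not p there: w1:T. ✓
w1: no successors, so Diamond Box not p fails. ✗
w3: successors {w6}; Box not p there: w6:T. ✓
w6: no successors, so Diamond Box not p fails. ✗
Satisfying worlds: {w0, w3}.
So Diamond Box not p fails at the other 2 worlds.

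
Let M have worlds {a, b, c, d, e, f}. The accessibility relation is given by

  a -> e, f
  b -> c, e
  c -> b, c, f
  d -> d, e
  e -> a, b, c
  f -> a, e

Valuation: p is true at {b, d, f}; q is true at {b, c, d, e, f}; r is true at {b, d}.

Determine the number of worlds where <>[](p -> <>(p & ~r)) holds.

3

a: successors {e, f}; [](p -> <>(p & ~r)) there: e:F, f:T. ✓
b: successors {c, e}; [](p -> <>(p & ~r)) there: c:F, e:F. ✗
c: successors {b, c, f}; [](p -> <>(p & ~r)) there: b:T, c:F, f:T. ✓
d: successors {d, e}; [](p -> <>(p & ~r)) there: d:F, e:F. ✗
e: successors {a, b, c}; [](p -> <>(p & ~r)) there: a:F, b:T, c:F. ✓
f: successors {a, e}; [](p -> <>(p & ~r)) there: a:F, e:F. ✗
Satisfying worlds: {a, c, e}.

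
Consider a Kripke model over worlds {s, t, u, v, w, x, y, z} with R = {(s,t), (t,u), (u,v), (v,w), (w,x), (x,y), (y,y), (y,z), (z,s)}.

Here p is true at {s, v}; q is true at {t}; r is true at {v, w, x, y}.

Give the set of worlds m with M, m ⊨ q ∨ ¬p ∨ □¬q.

{t, u, v, w, x, y, z}

s: q ∨ ¬p is F, □¬q is F. ✗
t: q ∨ ¬p is T, □¬q is T. ✓
u: q ∨ ¬p is T, □¬q is T. ✓
v: q ∨ ¬p is F, □¬q is T. ✓
w: q ∨ ¬p is T, □¬q is T. ✓
x: q ∨ ¬p is T, □¬q is T. ✓
y: q ∨ ¬p is T, □¬q is T. ✓
z: q ∨ ¬p is T, □¬q is T. ✓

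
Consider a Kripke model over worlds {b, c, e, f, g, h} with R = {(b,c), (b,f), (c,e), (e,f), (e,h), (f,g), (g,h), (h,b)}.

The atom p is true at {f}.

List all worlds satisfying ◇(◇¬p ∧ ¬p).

b: successors {c, f}; ◇¬p ∧ ¬p there: c:T, f:F. ✓
c: successors {e}; ◇¬p ∧ ¬p there: e:T. ✓
e: successors {f, h}; ◇¬p ∧ ¬p there: f:F, h:T. ✓
f: successors {g}; ◇¬p ∧ ¬p there: g:T. ✓
g: successors {h}; ◇¬p ∧ ¬p there: h:T. ✓
h: successors {b}; ◇¬p ∧ ¬p there: b:T. ✓

{b, c, e, f, g, h}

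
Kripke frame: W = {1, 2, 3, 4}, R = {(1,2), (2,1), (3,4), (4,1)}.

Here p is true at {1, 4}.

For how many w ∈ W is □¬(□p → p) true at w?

1

1: successors {2}; ¬(□p → p) there: 2:T. ✓
2: successors {1}; ¬(□p → p) there: 1:F. ✗
3: successors {4}; ¬(□p → p) there: 4:F. ✗
4: successors {1}; ¬(□p → p) there: 1:F. ✗
Satisfying worlds: {1}.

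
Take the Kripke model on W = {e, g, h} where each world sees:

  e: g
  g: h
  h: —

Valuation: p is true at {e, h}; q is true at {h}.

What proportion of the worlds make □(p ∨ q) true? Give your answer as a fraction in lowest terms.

2/3

e: successors {g}; p ∨ q there: g:F. ✗
g: successors {h}; p ∨ q there: h:T. ✓
h: no successors, so □(p ∨ q) holds vacuously. ✓
That's 2 of 3 worlds, so 2/3.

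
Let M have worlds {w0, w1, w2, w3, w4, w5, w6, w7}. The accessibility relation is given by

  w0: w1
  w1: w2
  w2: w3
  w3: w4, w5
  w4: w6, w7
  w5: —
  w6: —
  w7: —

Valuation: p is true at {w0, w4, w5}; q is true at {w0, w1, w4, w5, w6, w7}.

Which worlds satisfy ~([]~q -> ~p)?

w0: []~q -> ~p is T. ✗
w1: []~q -> ~p is T. ✗
w2: []~q -> ~p is T. ✗
w3: []~q -> ~p is T. ✗
w4: []~q -> ~p is T. ✗
w5: []~q -> ~p is F. ✓
w6: []~q -> ~p is T. ✗
w7: []~q -> ~p is T. ✗

{w5}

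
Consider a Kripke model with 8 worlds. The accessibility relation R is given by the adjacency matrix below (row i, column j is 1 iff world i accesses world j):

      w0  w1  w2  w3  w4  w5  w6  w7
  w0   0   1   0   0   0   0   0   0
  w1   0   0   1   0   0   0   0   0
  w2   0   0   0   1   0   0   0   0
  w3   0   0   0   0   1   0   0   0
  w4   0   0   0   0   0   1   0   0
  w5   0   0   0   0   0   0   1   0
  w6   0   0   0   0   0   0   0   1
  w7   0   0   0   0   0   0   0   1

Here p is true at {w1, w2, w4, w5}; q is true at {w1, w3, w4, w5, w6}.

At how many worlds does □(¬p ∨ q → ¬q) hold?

w0: successors {w1}; ¬p ∨ q → ¬q there: w1:F. ✗
w1: successors {w2}; ¬p ∨ q → ¬q there: w2:T. ✓
w2: successors {w3}; ¬p ∨ q → ¬q there: w3:F. ✗
w3: successors {w4}; ¬p ∨ q → ¬q there: w4:F. ✗
w4: successors {w5}; ¬p ∨ q → ¬q there: w5:F. ✗
w5: successors {w6}; ¬p ∨ q → ¬q there: w6:F. ✗
w6: successors {w7}; ¬p ∨ q → ¬q there: w7:T. ✓
w7: successors {w7}; ¬p ∨ q → ¬q there: w7:T. ✓
Satisfying worlds: {w1, w6, w7}.

3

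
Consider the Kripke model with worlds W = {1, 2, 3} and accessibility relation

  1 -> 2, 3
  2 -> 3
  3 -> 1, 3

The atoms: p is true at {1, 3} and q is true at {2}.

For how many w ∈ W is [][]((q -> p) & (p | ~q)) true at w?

2

1: successors {2, 3}; []((q -> p) & (p | ~q)) there: 2:T, 3:T. ✓
2: successors {3}; []((q -> p) & (p | ~q)) there: 3:T. ✓
3: successors {1, 3}; []((q -> p) & (p | ~q)) there: 1:F, 3:T. ✗
Satisfying worlds: {1, 2}.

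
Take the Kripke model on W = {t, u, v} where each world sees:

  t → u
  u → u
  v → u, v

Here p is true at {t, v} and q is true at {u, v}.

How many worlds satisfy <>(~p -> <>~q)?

1

t: successors {u}; ~p -> <>~q there: u:F. ✗
u: successors {u}; ~p -> <>~q there: u:F. ✗
v: successors {u, v}; ~p -> <>~q there: u:F, v:T. ✓
Satisfying worlds: {v}.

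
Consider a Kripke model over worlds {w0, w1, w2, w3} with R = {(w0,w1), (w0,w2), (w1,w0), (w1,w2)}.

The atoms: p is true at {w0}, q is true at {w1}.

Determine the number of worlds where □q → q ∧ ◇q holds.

w0: □q is F, q ∧ ◇q is F. ✓
w1: □q is F, q ∧ ◇q is F. ✓
w2: □q is T, q ∧ ◇q is F. ✗
w3: □q is T, q ∧ ◇q is F. ✗
Satisfying worlds: {w0, w1}.

2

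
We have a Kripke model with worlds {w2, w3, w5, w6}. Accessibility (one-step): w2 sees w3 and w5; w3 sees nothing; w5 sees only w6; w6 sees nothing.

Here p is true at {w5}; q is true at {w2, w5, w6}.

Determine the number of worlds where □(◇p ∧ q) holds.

w2: successors {w3, w5}; ◇p ∧ q there: w3:F, w5:F. ✗
w3: no successors, so □(◇p ∧ q) holds vacuously. ✓
w5: successors {w6}; ◇p ∧ q there: w6:F. ✗
w6: no successors, so □(◇p ∧ q) holds vacuously. ✓
Satisfying worlds: {w3, w6}.

2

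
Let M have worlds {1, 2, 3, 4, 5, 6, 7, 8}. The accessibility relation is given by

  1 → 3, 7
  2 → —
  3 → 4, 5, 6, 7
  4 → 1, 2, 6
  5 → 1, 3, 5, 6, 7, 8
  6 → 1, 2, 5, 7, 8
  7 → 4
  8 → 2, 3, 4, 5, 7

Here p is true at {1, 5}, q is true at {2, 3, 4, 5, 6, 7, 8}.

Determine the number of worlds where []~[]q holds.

2

1: successors {3, 7}; ~[]q there: 3:F, 7:F. ✗
2: no successors, so []~[]q holds vacuously. ✓
3: successors {4, 5, 6, 7}; ~[]q there: 4:T, 5:T, 6:T, 7:F. ✗
4: successors {1, 2, 6}; ~[]q there: 1:F, 2:F, 6:T. ✗
5: successors {1, 3, 5, 6, 7, 8}; ~[]q there: 1:F, 3:F, 5:T, 6:T, 7:F, 8:F. ✗
6: successors {1, 2, 5, 7, 8}; ~[]q there: 1:F, 2:F, 5:T, 7:F, 8:F. ✗
7: successors {4}; ~[]q there: 4:T. ✓
8: successors {2, 3, 4, 5, 7}; ~[]q there: 2:F, 3:F, 4:T, 5:T, 7:F. ✗
Satisfying worlds: {2, 7}.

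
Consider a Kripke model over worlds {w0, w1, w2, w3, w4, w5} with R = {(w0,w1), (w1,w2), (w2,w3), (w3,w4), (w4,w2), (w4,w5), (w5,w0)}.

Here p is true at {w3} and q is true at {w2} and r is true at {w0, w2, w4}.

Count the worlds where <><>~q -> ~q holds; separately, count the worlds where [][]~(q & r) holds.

For <><>~q -> ~q:
w0: <><>~q is F, ~q is T. ✓
w1: <><>~q is T, ~q is T. ✓
w2: <><>~q is T, ~q is F. ✗
w3: <><>~q is T, ~q is T. ✓
w4: <><>~q is T, ~q is T. ✓
w5: <><>~q is T, ~q is T. ✓
— 5 worlds.
For [][]~(q & r):
w0: successors {w1}; []~(q & r) there: w1:F. ✗
w1: successors {w2}; []~(q & r) there: w2:T. ✓
w2: successors {w3}; []~(q & r) there: w3:T. ✓
w3: successors {w4}; []~(q & r) there: w4:F. ✗
w4: successors {w2, w5}; []~(q & r) there: w2:T, w5:T. ✓
w5: successors {w0}; []~(q & r) there: w0:T. ✓
— 4 worlds.

5 and 4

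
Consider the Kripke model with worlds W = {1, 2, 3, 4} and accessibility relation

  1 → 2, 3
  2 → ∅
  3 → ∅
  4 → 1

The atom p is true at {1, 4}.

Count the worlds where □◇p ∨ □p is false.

1: □◇p is F, □p is F. ✗
2: □◇p is T, □p is T. ✓
3: □◇p is T, □p is T. ✓
4: □◇p is F, □p is T. ✓
Satisfying worlds: {2, 3, 4}.
So □◇p ∨ □p fails at the other 1 world.

1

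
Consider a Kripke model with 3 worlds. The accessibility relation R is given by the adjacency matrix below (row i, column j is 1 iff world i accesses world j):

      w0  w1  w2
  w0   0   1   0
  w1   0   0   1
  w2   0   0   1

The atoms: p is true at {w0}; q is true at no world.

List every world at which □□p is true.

∅

w0: successors {w1}; □p there: w1:F. ✗
w1: successors {w2}; □p there: w2:F. ✗
w2: successors {w2}; □p there: w2:F. ✗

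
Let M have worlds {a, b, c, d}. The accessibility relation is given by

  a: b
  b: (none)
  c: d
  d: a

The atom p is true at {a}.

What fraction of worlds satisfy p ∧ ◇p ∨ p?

a: p ∧ ◇p is F, p is T. ✓
b: p ∧ ◇p is F, p is F. ✗
c: p ∧ ◇p is F, p is F. ✗
d: p ∧ ◇p is F, p is F. ✗
That's 1 of 4 worlds, so 1/4.

1/4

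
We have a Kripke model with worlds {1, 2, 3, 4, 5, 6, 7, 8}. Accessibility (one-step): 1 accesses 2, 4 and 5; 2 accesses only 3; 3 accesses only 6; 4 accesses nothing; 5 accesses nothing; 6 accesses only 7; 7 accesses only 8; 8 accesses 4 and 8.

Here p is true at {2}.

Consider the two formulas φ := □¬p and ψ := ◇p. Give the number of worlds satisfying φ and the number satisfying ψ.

For □¬p:
1: successors {2, 4, 5}; ¬p there: 2:F, 4:T, 5:T. ✗
2: successors {3}; ¬p there: 3:T. ✓
3: successors {6}; ¬p there: 6:T. ✓
4: no successors, so □¬p holds vacuously. ✓
5: no successors, so □¬p holds vacuously. ✓
6: successors {7}; ¬p there: 7:T. ✓
7: successors {8}; ¬p there: 8:T. ✓
8: successors {4, 8}; ¬p there: 4:T, 8:T. ✓
— 7 worlds.
For ◇p:
1: successors {2, 4, 5}; p there: 2:T, 4:F, 5:F. ✓
2: successors {3}; p there: 3:F. ✗
3: successors {6}; p there: 6:F. ✗
4: no successors, so ◇p fails. ✗
5: no successors, so ◇p fails. ✗
6: successors {7}; p there: 7:F. ✗
7: successors {8}; p there: 8:F. ✗
8: successors {4, 8}; p there: 4:F, 8:F. ✗
— 1 world.

7 and 1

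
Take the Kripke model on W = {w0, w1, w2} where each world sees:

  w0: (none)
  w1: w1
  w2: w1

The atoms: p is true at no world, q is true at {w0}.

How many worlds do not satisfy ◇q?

3

w0: no successors, so ◇q fails. ✗
w1: successors {w1}; q there: w1:F. ✗
w2: successors {w1}; q there: w1:F. ✗
Satisfying worlds: ∅.
So ◇q fails at the other 3 worlds.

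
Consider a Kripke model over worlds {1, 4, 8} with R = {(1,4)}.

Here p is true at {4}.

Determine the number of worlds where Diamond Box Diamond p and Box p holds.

1

1: Diamond Box Diamond p is T, Box p is T. ✓
4: Diamond Box Diamond p is F, Box p is T. ✗
8: Diamond Box Diamond p is F, Box p is T. ✗
Satisfying worlds: {1}.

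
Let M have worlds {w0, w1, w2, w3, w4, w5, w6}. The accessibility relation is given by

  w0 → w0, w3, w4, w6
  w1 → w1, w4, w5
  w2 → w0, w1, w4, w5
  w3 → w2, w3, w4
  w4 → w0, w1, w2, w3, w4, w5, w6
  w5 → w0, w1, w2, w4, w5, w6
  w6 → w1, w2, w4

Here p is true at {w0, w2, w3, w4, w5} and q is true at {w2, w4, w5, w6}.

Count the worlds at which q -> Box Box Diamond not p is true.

w0: q is F, Box Box Diamond not p is F. ✓
w1: q is F, Box Box Diamond not p is F. ✓
w2: q is T, Box Box Diamond not p is F. ✗
w3: q is F, Box Box Diamond not p is F. ✓
w4: q is T, Box Box Diamond not p is F. ✗
w5: q is T, Box Box Diamond not p is F. ✗
w6: q is T, Box Box Diamond not p is F. ✗
Satisfying worlds: {w0, w1, w3}.

3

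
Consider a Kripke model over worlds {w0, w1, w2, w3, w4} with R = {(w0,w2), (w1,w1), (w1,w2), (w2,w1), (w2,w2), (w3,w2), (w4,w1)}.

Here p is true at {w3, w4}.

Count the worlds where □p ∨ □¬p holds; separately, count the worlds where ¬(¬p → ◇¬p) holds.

For □p ∨ □¬p:
w0: □p is F, □¬p is T. ✓
w1: □p is F, □¬p is T. ✓
w2: □p is F, □¬p is T. ✓
w3: □p is F, □¬p is T. ✓
w4: □p is F, □¬p is T. ✓
— 5 worlds.
For ¬(¬p → ◇¬p):
w0: ¬p → ◇¬p is T. ✗
w1: ¬p → ◇¬p is T. ✗
w2: ¬p → ◇¬p is T. ✗
w3: ¬p → ◇¬p is T. ✗
w4: ¬p → ◇¬p is T. ✗
— 0 worlds.

5 and 0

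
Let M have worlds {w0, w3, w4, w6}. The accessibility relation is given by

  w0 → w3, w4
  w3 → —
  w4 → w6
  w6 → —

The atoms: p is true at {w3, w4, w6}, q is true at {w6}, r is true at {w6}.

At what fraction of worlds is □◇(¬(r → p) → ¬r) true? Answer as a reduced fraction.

w0: successors {w3, w4}; ◇(¬(r → p) → ¬r) there: w3:F, w4:T. ✗
w3: no successors, so □◇(¬(r → p) → ¬r) holds vacuously. ✓
w4: successors {w6}; ◇(¬(r → p) → ¬r) there: w6:F. ✗
w6: no successors, so □◇(¬(r → p) → ¬r) holds vacuously. ✓
That's 2 of 4 worlds, so 2/4 = 1/2.

1/2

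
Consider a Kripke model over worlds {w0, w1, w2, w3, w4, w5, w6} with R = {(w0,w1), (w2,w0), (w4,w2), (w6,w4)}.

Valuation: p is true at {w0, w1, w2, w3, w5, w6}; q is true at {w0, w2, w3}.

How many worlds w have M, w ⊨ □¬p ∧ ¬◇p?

4

w0: □¬p is F, ¬◇p is F. ✗
w1: □¬p is T, ¬◇p is T. ✓
w2: □¬p is F, ¬◇p is F. ✗
w3: □¬p is T, ¬◇p is T. ✓
w4: □¬p is F, ¬◇p is F. ✗
w5: □¬p is T, ¬◇p is T. ✓
w6: □¬p is T, ¬◇p is T. ✓
Satisfying worlds: {w1, w3, w5, w6}.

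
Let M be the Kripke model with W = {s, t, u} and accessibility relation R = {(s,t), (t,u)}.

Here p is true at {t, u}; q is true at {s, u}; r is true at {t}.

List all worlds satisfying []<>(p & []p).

s: successors {t}; <>(p & []p) there: t:T. ✓
t: successors {u}; <>(p & []p) there: u:F. ✗
u: no successors, so []<>(p & []p) holds vacuously. ✓

{s, u}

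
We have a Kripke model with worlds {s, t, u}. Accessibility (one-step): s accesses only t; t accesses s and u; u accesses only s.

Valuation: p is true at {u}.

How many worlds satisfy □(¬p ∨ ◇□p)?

s: successors {t}; ¬p ∨ ◇□p there: t:T. ✓
t: successors {s, u}; ¬p ∨ ◇□p there: s:T, u:F. ✗
u: successors {s}; ¬p ∨ ◇□p there: s:T. ✓
Satisfying worlds: {s, u}.

2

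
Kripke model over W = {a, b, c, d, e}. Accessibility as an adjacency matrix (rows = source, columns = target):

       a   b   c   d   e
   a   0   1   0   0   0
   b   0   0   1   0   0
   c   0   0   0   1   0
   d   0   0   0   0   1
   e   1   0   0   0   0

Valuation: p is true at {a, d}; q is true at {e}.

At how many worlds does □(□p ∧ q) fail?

a: successors {b}; □p ∧ q there: b:F. ✗
b: successors {c}; □p ∧ q there: c:F. ✗
c: successors {d}; □p ∧ q there: d:F. ✗
d: successors {e}; □p ∧ q there: e:T. ✓
e: successors {a}; □p ∧ q there: a:F. ✗
Satisfying worlds: {d}.
So □(□p ∧ q) fails at the other 4 worlds.

4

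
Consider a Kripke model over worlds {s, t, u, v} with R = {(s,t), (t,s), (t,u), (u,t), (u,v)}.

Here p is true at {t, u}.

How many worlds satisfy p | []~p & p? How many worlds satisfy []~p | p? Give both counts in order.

For p | []~p & p:
s: p is F, []~p & p is F. ✗
t: p is T, []~p & p is F. ✓
u: p is T, []~p & p is F. ✓
v: p is F, []~p & p is F. ✗
— 2 worlds.
For []~p | p:
s: []~p is F, p is F. ✗
t: []~p is F, p is T. ✓
u: []~p is F, p is T. ✓
v: []~p is T, p is F. ✓
— 3 worlds.

2 and 3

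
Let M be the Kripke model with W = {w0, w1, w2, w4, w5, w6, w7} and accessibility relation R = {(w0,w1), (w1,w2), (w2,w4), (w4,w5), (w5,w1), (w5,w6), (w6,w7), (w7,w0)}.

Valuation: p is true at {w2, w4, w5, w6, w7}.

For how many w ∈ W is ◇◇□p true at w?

w0: successors {w1}; ◇□p there: w1:T. ✓
w1: successors {w2}; ◇□p there: w2:T. ✓
w2: successors {w4}; ◇□p there: w4:F. ✗
w4: successors {w5}; ◇□p there: w5:T. ✓
w5: successors {w1, w6}; ◇□p there: w1:T, w6:F. ✓
w6: successors {w7}; ◇□p there: w7:F. ✗
w7: successors {w0}; ◇□p there: w0:T. ✓
Satisfying worlds: {w0, w1, w4, w5, w7}.

5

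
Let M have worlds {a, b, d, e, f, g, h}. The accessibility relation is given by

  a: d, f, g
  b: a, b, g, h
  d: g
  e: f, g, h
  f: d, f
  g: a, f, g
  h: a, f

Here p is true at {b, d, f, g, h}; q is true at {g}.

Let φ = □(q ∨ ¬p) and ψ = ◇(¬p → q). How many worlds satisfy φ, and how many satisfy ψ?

1 and 7

For □(q ∨ ¬p):
a: successors {d, f, g}; q ∨ ¬p there: d:F, f:F, g:T. ✗
b: successors {a, b, g, h}; q ∨ ¬p there: a:T, b:F, g:T, h:F. ✗
d: successors {g}; q ∨ ¬p there: g:T. ✓
e: successors {f, g, h}; q ∨ ¬p there: f:F, g:T, h:F. ✗
f: successors {d, f}; q ∨ ¬p there: d:F, f:F. ✗
g: successors {a, f, g}; q ∨ ¬p there: a:T, f:F, g:T. ✗
h: successors {a, f}; q ∨ ¬p there: a:T, f:F. ✗
— 1 world.
For ◇(¬p → q):
a: successors {d, f, g}; ¬p → q there: d:T, f:T, g:T. ✓
b: successors {a, b, g, h}; ¬p → q there: a:F, b:T, g:T, h:T. ✓
d: successors {g}; ¬p → q there: g:T. ✓
e: successors {f, g, h}; ¬p → q there: f:T, g:T, h:T. ✓
f: successors {d, f}; ¬p → q there: d:T, f:T. ✓
g: successors {a, f, g}; ¬p → q there: a:F, f:T, g:T. ✓
h: successors {a, f}; ¬p → q there: a:F, f:T. ✓
— 7 worlds.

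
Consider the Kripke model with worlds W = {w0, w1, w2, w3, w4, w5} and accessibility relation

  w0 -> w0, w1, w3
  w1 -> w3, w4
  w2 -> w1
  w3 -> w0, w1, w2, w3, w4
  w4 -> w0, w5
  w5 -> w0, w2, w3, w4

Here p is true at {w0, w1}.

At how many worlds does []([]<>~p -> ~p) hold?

1

w0: successors {w0, w1, w3}; []<>~p -> ~p there: w0:F, w1:F, w3:T. ✗
w1: successors {w3, w4}; []<>~p -> ~p there: w3:T, w4:T. ✓
w2: successors {w1}; []<>~p -> ~p there: w1:F. ✗
w3: successors {w0, w1, w2, w3, w4}; []<>~p -> ~p there: w0:F, w1:F, w2:T, w3:T, w4:T. ✗
w4: successors {w0, w5}; []<>~p -> ~p there: w0:F, w5:T. ✗
w5: successors {w0, w2, w3, w4}; []<>~p -> ~p there: w0:F, w2:T, w3:T, w4:T. ✗
Satisfying worlds: {w1}.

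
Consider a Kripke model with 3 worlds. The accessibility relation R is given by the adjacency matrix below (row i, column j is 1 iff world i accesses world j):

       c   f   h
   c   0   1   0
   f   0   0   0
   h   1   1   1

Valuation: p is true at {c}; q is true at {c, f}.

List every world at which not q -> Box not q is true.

c: not q is F, Box not q is F. ✓
f: not q is F, Box not q is T. ✓
h: not q is T, Box not q is F. ✗

{c, f}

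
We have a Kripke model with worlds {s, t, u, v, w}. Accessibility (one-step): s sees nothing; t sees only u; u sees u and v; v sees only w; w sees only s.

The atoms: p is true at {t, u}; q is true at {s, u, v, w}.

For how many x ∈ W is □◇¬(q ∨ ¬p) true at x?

s: no successors, so □◇¬(q ∨ ¬p) holds vacuously. ✓
t: successors {u}; ◇¬(q ∨ ¬p) there: u:F. ✗
u: successors {u, v}; ◇¬(q ∨ ¬p) there: u:F, v:F. ✗
v: successors {w}; ◇¬(q ∨ ¬p) there: w:F. ✗
w: successors {s}; ◇¬(q ∨ ¬p) there: s:F. ✗
Satisfying worlds: {s}.

1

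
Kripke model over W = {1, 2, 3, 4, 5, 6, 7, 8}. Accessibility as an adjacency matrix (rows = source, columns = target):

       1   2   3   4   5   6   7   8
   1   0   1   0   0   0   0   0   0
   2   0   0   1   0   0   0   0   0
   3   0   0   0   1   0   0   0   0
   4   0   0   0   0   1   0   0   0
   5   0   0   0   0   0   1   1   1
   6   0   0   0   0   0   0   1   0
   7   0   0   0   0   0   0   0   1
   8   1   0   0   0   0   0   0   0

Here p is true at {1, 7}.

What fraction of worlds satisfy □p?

1/4

1: successors {2}; p there: 2:F. ✗
2: successors {3}; p there: 3:F. ✗
3: successors {4}; p there: 4:F. ✗
4: successors {5}; p there: 5:F. ✗
5: successors {6, 7, 8}; p there: 6:F, 7:T, 8:F. ✗
6: successors {7}; p there: 7:T. ✓
7: successors {8}; p there: 8:F. ✗
8: successors {1}; p there: 1:T. ✓
That's 2 of 8 worlds, so 2/8 = 1/4.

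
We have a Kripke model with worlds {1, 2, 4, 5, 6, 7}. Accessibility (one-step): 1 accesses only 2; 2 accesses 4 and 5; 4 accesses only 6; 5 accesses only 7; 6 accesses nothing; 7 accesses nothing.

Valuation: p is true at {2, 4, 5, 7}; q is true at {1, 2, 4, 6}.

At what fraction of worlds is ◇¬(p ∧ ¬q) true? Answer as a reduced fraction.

1: successors {2}; ¬(p ∧ ¬q) there: 2:T. ✓
2: successors {4, 5}; ¬(p ∧ ¬q) there: 4:T, 5:F. ✓
4: successors {6}; ¬(p ∧ ¬q) there: 6:T. ✓
5: successors {7}; ¬(p ∧ ¬q) there: 7:F. ✗
6: no successors, so ◇¬(p ∧ ¬q) fails. ✗
7: no successors, so ◇¬(p ∧ ¬q) fails. ✗
That's 3 of 6 worlds, so 3/6 = 1/2.

1/2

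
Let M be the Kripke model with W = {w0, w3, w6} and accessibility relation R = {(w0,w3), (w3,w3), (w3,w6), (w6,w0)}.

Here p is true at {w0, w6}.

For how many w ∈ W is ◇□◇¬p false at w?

w0: successors {w3}; □◇¬p there: w3:F. ✗
w3: successors {w3, w6}; □◇¬p there: w3:F, w6:T. ✓
w6: successors {w0}; □◇¬p there: w0:T. ✓
Satisfying worlds: {w3, w6}.
So ◇□◇¬p fails at the other 1 world.

1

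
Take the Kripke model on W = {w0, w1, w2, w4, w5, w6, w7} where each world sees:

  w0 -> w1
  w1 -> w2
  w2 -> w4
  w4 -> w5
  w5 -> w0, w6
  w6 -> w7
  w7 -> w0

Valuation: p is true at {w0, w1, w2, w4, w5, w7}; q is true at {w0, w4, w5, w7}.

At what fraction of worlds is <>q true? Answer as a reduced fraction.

5/7

w0: successors {w1}; q there: w1:F. ✗
w1: successors {w2}; q there: w2:F. ✗
w2: successors {w4}; q there: w4:T. ✓
w4: successors {w5}; q there: w5:T. ✓
w5: successors {w0, w6}; q there: w0:T, w6:F. ✓
w6: successors {w7}; q there: w7:T. ✓
w7: successors {w0}; q there: w0:T. ✓
That's 5 of 7 worlds, so 5/7.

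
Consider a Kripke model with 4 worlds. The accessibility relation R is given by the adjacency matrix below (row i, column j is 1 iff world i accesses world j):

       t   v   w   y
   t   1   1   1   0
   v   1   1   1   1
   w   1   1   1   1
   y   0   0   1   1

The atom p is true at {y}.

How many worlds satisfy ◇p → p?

2

t: ◇p is F, p is F. ✓
v: ◇p is T, p is F. ✗
w: ◇p is T, p is F. ✗
y: ◇p is T, p is T. ✓
Satisfying worlds: {t, y}.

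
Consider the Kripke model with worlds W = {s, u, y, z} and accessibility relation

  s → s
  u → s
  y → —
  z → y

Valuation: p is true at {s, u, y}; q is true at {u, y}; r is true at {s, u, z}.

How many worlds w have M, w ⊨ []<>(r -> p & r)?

s: successors {s}; <>(r -> p & r) there: s:T. ✓
u: successors {s}; <>(r -> p & r) there: s:T. ✓
y: no successors, so []<>(r -> p & r) holds vacuously. ✓
z: successors {y}; <>(r -> p & r) there: y:F. ✗
Satisfying worlds: {s, u, y}.

3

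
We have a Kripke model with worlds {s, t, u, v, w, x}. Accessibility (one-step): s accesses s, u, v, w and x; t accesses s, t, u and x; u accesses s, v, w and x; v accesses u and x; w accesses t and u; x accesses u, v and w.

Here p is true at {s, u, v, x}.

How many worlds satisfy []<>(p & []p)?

s: successors {s, u, v, w, x}; <>(p & []p) there: s:T, u:T, v:F, w:F, x:T. ✗
t: successors {s, t, u, x}; <>(p & []p) there: s:T, t:F, u:T, x:T. ✗
u: successors {s, v, w, x}; <>(p & []p) there: s:T, v:F, w:F, x:T. ✗
v: successors {u, x}; <>(p & []p) there: u:T, x:T. ✓
w: successors {t, u}; <>(p & []p) there: t:F, u:T. ✗
x: successors {u, v, w}; <>(p & []p) there: u:T, v:F, w:F. ✗
Satisfying worlds: {v}.

1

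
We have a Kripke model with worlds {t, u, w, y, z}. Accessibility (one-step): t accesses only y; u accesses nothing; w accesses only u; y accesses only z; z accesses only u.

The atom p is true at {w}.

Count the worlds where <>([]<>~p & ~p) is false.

t: successors {y}; []<>~p & ~p there: y:T. ✓
u: no successors, so <>([]<>~p & ~p) fails. ✗
w: successors {u}; []<>~p & ~p there: u:T. ✓
y: successors {z}; []<>~p & ~p there: z:F. ✗
z: successors {u}; []<>~p & ~p there: u:T. ✓
Satisfying worlds: {t, w, z}.
So <>([]<>~p & ~p) fails at the other 2 worlds.

2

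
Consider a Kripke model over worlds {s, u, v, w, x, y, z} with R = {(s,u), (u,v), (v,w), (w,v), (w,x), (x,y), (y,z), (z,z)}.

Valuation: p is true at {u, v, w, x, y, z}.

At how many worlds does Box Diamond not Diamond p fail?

s: successors {u}; Diamond not Diamond p there: u:F. ✗
u: successors {v}; Diamond not Diamond p there: v:F. ✗
v: successors {w}; Diamond not Diamond p there: w:F. ✗
w: successors {v, x}; Diamond not Diamond p there: v:F, x:F. ✗
x: successors {y}; Diamond not Diamond p there: y:F. ✗
y: successors {z}; Diamond not Diamond p there: z:F. ✗
z: successors {z}; Diamond not Diamond p there: z:F. ✗
Satisfying worlds: ∅.
So Box Diamond not Diamond p fails at the other 7 worlds.

7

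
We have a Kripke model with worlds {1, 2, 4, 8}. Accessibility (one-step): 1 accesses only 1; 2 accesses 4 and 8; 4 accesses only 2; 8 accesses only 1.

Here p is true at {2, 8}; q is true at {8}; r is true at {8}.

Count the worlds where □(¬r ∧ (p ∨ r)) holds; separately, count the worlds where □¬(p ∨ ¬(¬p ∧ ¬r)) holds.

For □(¬r ∧ (p ∨ r)):
1: successors {1}; ¬r ∧ (p ∨ r) there: 1:F. ✗
2: successors {4, 8}; ¬r ∧ (p ∨ r) there: 4:F, 8:F. ✗
4: successors {2}; ¬r ∧ (p ∨ r) there: 2:T. ✓
8: successors {1}; ¬r ∧ (p ∨ r) there: 1:F. ✗
— 1 world.
For □¬(p ∨ ¬(¬p ∧ ¬r)):
1: successors {1}; ¬(p ∨ ¬(¬p ∧ ¬r)) there: 1:T. ✓
2: successors {4, 8}; ¬(p ∨ ¬(¬p ∧ ¬r)) there: 4:T, 8:F. ✗
4: successors {2}; ¬(p ∨ ¬(¬p ∧ ¬r)) there: 2:F. ✗
8: successors {1}; ¬(p ∨ ¬(¬p ∧ ¬r)) there: 1:T. ✓
— 2 worlds.

1 and 2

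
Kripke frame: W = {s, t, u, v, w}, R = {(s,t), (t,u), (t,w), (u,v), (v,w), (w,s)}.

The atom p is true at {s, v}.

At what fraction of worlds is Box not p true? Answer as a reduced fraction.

s: successors {t}; not p there: t:T. ✓
t: successors {u, w}; not p there: u:T, w:T. ✓
u: successors {v}; not p there: v:F. ✗
v: successors {w}; not p there: w:T. ✓
w: successors {s}; not p there: s:F. ✗
That's 3 of 5 worlds, so 3/5.

3/5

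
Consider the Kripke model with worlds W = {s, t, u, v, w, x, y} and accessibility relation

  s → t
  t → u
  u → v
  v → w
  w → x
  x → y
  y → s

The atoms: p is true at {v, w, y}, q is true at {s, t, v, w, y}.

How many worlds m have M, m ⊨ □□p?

3

s: successors {t}; □p there: t:F. ✗
t: successors {u}; □p there: u:T. ✓
u: successors {v}; □p there: v:T. ✓
v: successors {w}; □p there: w:F. ✗
w: successors {x}; □p there: x:T. ✓
x: successors {y}; □p there: y:F. ✗
y: successors {s}; □p there: s:F. ✗
Satisfying worlds: {t, u, w}.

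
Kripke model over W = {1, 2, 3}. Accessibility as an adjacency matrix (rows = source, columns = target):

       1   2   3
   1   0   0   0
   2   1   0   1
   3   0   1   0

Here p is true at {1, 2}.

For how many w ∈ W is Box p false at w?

1

1: no successors, so Box p holds vacuously. ✓
2: successors {1, 3}; p there: 1:T, 3:F. ✗
3: successors {2}; p there: 2:T. ✓
Satisfying worlds: {1, 3}.
So Box p fails at the other 1 world.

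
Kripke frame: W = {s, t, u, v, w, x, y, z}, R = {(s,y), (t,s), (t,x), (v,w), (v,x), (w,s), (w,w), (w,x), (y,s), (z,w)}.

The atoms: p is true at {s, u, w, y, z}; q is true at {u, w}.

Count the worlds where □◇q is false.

s: successors {y}; ◇q there: y:F. ✗
t: successors {s, x}; ◇q there: s:F, x:F. ✗
u: no successors, so □◇q holds vacuously. ✓
v: successors {w, x}; ◇q there: w:T, x:F. ✗
w: successors {s, w, x}; ◇q there: s:F, w:T, x:F. ✗
x: no successors, so □◇q holds vacuously. ✓
y: successors {s}; ◇q there: s:F. ✗
z: successors {w}; ◇q there: w:T. ✓
Satisfying worlds: {u, x, z}.
So □◇q fails at the other 5 worlds.

5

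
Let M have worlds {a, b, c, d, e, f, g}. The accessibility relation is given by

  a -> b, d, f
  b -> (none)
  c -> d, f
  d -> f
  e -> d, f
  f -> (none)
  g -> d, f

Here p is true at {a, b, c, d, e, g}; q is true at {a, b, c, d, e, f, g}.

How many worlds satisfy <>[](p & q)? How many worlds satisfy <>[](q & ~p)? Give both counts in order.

For <>[](p & q):
a: successors {b, d, f}; [](p & q) there: b:T, d:F, f:T. ✓
b: no successors, so <>[](p & q) fails. ✗
c: successors {d, f}; [](p & q) there: d:F, f:T. ✓
d: successors {f}; [](p & q) there: f:T. ✓
e: successors {d, f}; [](p & q) there: d:F, f:T. ✓
f: no successors, so <>[](p & q) fails. ✗
g: successors {d, f}; [](p & q) there: d:F, f:T. ✓
— 5 worlds.
For <>[](q & ~p):
a: successors {b, d, f}; [](q & ~p) there: b:T, d:T, f:T. ✓
b: no successors, so <>[](q & ~p) fails. ✗
c: successors {d, f}; [](q & ~p) there: d:T, f:T. ✓
d: successors {f}; [](q & ~p) there: f:T. ✓
e: successors {d, f}; [](q & ~p) there: d:T, f:T. ✓
f: no successors, so <>[](q & ~p) fails. ✗
g: successors {d, f}; [](q & ~p) there: d:T, f:T. ✓
— 5 worlds.

5 and 5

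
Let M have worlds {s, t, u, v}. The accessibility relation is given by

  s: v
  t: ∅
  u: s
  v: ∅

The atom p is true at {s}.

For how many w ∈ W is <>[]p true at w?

1

s: successors {v}; []p there: v:T. ✓
t: no successors, so <>[]p fails. ✗
u: successors {s}; []p there: s:F. ✗
v: no successors, so <>[]p fails. ✗
Satisfying worlds: {s}.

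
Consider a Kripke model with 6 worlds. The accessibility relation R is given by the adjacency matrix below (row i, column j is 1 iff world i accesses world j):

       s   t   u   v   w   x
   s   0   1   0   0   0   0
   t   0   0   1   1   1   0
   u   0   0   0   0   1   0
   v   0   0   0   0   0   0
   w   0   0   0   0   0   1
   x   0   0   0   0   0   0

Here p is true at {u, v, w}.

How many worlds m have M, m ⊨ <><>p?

2

s: successors {t}; <>p there: t:T. ✓
t: successors {u, v, w}; <>p there: u:T, v:F, w:F. ✓
u: successors {w}; <>p there: w:F. ✗
v: no successors, so <><>p fails. ✗
w: successors {x}; <>p there: x:F. ✗
x: no successors, so <><>p fails. ✗
Satisfying worlds: {s, t}.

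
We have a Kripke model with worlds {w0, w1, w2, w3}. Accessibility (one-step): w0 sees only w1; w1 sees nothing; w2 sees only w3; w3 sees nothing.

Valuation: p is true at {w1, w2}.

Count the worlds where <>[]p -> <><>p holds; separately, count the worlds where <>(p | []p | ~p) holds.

For <>[]p -> <><>p:
w0: <>[]p is T, <><>p is F. ✗
w1: <>[]p is F, <><>p is F. ✓
w2: <>[]p is T, <><>p is F. ✗
w3: <>[]p is F, <><>p is F. ✓
— 2 worlds.
For <>(p | []p | ~p):
w0: successors {w1}; p | []p | ~p there: w1:T. ✓
w1: no successors, so <>(p | []p | ~p) fails. ✗
w2: successors {w3}; p | []p | ~p there: w3:T. ✓
w3: no successors, so <>(p | []p | ~p) fails. ✗
— 2 worlds.

2 and 2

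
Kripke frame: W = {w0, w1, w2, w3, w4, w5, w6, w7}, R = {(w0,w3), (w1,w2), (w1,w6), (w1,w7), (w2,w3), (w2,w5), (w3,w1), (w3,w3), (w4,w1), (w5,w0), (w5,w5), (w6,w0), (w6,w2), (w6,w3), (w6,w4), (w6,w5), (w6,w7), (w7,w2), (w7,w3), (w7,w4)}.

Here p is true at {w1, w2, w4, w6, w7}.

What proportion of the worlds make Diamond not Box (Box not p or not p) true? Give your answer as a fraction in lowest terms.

w0: successors {w3}; not Box (Box not p or not p) there: w3:T. ✓
w1: successors {w2, w6, w7}; not Box (Box not p or not p) there: w2:F, w6:T, w7:T. ✓
w2: successors {w3, w5}; not Box (Box not p or not p) there: w3:T, w5:F. ✓
w3: successors {w1, w3}; not Box (Box not p or not p) there: w1:T, w3:T. ✓
w4: successors {w1}; not Box (Box not p or not p) there: w1:T. ✓
w5: successors {w0, w5}; not Box (Box not p or not p) there: w0:F, w5:F. ✗
w6: successors {w0, w2, w3, w4, w5, w7}; not Box (Box not p or not p) there: w0:F, w2:F, w3:T, w4:T, w5:F, w7:T. ✓
w7: successors {w2, w3, w4}; not Box (Box not p or not p) there: w2:F, w3:T, w4:T. ✓
That's 7 of 8 worlds, so 7/8.

7/8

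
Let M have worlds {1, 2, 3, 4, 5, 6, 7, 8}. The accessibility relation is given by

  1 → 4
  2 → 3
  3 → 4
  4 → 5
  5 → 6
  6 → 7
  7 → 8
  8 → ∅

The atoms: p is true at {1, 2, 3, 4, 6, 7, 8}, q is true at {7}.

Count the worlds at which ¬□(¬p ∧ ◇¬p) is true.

1: □(¬p ∧ ◇¬p) is F. ✓
2: □(¬p ∧ ◇¬p) is F. ✓
3: □(¬p ∧ ◇¬p) is F. ✓
4: □(¬p ∧ ◇¬p) is F. ✓
5: □(¬p ∧ ◇¬p) is F. ✓
6: □(¬p ∧ ◇¬p) is F. ✓
7: □(¬p ∧ ◇¬p) is F. ✓
8: □(¬p ∧ ◇¬p) is T. ✗
Satisfying worlds: {1, 2, 3, 4, 5, 6, 7}.

7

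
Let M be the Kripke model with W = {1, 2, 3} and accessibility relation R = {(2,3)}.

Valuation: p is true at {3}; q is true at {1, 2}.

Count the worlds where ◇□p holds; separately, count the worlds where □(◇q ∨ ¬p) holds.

For ◇□p:
1: no successors, so ◇□p fails. ✗
2: successors {3}; □p there: 3:T. ✓
3: no successors, so ◇□p fails. ✗
— 1 world.
For □(◇q ∨ ¬p):
1: no successors, so □(◇q ∨ ¬p) holds vacuously. ✓
2: successors {3}; ◇q ∨ ¬p there: 3:F. ✗
3: no successors, so □(◇q ∨ ¬p) holds vacuously. ✓
— 2 worlds.

1 and 2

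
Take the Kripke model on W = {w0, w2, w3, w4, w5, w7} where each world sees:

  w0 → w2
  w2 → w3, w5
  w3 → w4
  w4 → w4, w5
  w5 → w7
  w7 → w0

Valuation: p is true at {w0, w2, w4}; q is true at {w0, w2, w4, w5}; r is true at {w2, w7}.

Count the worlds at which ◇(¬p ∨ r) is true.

4

w0: successors {w2}; ¬p ∨ r there: w2:T. ✓
w2: successors {w3, w5}; ¬p ∨ r there: w3:T, w5:T. ✓
w3: successors {w4}; ¬p ∨ r there: w4:F. ✗
w4: successors {w4, w5}; ¬p ∨ r there: w4:F, w5:T. ✓
w5: successors {w7}; ¬p ∨ r there: w7:T. ✓
w7: successors {w0}; ¬p ∨ r there: w0:F. ✗
Satisfying worlds: {w0, w2, w4, w5}.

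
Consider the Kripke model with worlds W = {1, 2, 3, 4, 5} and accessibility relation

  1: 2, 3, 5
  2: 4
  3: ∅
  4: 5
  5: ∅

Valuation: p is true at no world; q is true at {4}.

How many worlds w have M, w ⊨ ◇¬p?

1: successors {2, 3, 5}; ¬p there: 2:T, 3:T, 5:T. ✓
2: successors {4}; ¬p there: 4:T. ✓
3: no successors, so ◇¬p fails. ✗
4: successors {5}; ¬p there: 5:T. ✓
5: no successors, so ◇¬p fails. ✗
Satisfying worlds: {1, 2, 4}.

3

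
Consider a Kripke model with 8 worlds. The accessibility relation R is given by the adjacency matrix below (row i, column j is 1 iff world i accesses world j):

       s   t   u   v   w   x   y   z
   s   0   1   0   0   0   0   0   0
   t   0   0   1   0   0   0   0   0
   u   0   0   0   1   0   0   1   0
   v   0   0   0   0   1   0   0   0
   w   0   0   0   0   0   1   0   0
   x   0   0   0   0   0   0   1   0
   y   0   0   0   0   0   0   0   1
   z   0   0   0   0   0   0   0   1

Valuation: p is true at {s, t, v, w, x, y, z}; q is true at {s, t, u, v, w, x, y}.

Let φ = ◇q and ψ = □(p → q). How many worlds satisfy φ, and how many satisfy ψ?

For ◇q:
s: successors {t}; q there: t:T. ✓
t: successors {u}; q there: u:T. ✓
u: successors {v, y}; q there: v:T, y:T. ✓
v: successors {w}; q there: w:T. ✓
w: successors {x}; q there: x:T. ✓
x: successors {y}; q there: y:T. ✓
y: successors {z}; q there: z:F. ✗
z: successors {z}; q there: z:F. ✗
— 6 worlds.
For □(p → q):
s: successors {t}; p → q there: t:T. ✓
t: successors {u}; p → q there: u:T. ✓
u: successors {v, y}; p → q there: v:T, y:T. ✓
v: successors {w}; p → q there: w:T. ✓
w: successors {x}; p → q there: x:T. ✓
x: successors {y}; p → q there: y:T. ✓
y: successors {z}; p → q there: z:F. ✗
z: successors {z}; p → q there: z:F. ✗
— 6 worlds.

6 and 6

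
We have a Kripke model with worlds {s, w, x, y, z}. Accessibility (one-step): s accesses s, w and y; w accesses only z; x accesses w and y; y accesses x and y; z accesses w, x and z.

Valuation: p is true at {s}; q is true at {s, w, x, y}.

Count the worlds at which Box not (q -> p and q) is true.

s: successors {s, w, y}; not (q -> p and q) there: s:F, w:T, y:T. ✗
w: successors {z}; not (q -> p and q) there: z:F. ✗
x: successors {w, y}; not (q -> p and q) there: w:T, y:T. ✓
y: successors {x, y}; not (q -> p and q) there: x:T, y:T. ✓
z: successors {w, x, z}; not (q -> p and q) there: w:T, x:T, z:F. ✗
Satisfying worlds: {x, y}.

2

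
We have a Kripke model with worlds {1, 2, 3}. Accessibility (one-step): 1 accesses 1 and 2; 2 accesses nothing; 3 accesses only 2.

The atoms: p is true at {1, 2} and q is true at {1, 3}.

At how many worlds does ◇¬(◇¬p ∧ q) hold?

1: successors {1, 2}; ¬(◇¬p ∧ q) there: 1:T, 2:T. ✓
2: no successors, so ◇¬(◇¬p ∧ q) fails. ✗
3: successors {2}; ¬(◇¬p ∧ q) there: 2:T. ✓
Satisfying worlds: {1, 3}.

2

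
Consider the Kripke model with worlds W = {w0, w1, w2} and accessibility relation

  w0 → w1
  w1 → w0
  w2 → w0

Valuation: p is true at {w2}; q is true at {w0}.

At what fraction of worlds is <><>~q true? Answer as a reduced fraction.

w0: successors {w1}; <>~q there: w1:F. ✗
w1: successors {w0}; <>~q there: w0:T. ✓
w2: successors {w0}; <>~q there: w0:T. ✓
That's 2 of 3 worlds, so 2/3.

2/3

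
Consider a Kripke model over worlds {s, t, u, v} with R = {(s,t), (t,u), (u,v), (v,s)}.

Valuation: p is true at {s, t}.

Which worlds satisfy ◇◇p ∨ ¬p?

s: ◇◇p is F, ¬p is F. ✗
t: ◇◇p is F, ¬p is F. ✗
u: ◇◇p is T, ¬p is T. ✓
v: ◇◇p is T, ¬p is T. ✓

{u, v}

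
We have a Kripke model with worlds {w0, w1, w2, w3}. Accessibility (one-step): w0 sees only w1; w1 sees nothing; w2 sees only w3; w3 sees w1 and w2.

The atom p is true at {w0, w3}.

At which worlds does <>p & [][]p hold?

∅

w0: <>p is F, [][]p is T. ✗
w1: <>p is F, [][]p is T. ✗
w2: <>p is T, [][]p is F. ✗
w3: <>p is F, [][]p is T. ✗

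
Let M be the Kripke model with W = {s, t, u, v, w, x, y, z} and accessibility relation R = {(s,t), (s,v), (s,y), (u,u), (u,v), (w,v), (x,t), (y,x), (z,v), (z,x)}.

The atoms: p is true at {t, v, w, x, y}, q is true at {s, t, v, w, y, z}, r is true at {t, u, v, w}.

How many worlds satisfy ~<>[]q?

2

s: <>[]q is T. ✗
t: <>[]q is F. ✓
u: <>[]q is T. ✗
v: <>[]q is F. ✓
w: <>[]q is T. ✗
x: <>[]q is T. ✗
y: <>[]q is T. ✗
z: <>[]q is T. ✗
Satisfying worlds: {t, v}.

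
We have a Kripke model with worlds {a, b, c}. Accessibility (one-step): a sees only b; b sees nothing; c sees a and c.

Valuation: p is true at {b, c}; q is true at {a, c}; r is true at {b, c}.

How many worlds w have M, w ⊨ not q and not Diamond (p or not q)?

a: not q is F, not Diamond (p or not q) is F. ✗
b: not q is T, not Diamond (p or not q) is T. ✓
c: not q is F, not Diamond (p or not q) is F. ✗
Satisfying worlds: {b}.

1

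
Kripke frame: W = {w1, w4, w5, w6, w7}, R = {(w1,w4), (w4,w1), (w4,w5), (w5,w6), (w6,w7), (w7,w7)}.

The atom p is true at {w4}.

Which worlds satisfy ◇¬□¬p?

w1: successors {w4}; ¬□¬p there: w4:F. ✗
w4: successors {w1, w5}; ¬□¬p there: w1:T, w5:F. ✓
w5: successors {w6}; ¬□¬p there: w6:F. ✗
w6: successors {w7}; ¬□¬p there: w7:F. ✗
w7: successors {w7}; ¬□¬p there: w7:F. ✗

{w4}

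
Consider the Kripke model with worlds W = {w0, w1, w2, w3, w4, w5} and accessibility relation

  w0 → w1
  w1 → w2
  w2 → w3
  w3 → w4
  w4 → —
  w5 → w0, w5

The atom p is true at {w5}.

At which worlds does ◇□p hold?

{w3}

w0: successors {w1}; □p there: w1:F. ✗
w1: successors {w2}; □p there: w2:F. ✗
w2: successors {w3}; □p there: w3:F. ✗
w3: successors {w4}; □p there: w4:T. ✓
w4: no successors, so ◇□p fails. ✗
w5: successors {w0, w5}; □p there: w0:F, w5:F. ✗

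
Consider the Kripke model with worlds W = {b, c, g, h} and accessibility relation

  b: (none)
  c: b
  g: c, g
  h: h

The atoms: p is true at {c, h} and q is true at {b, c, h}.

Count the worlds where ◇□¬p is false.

2

b: no successors, so ◇□¬p fails. ✗
c: successors {b}; □¬p there: b:T. ✓
g: successors {c, g}; □¬p there: c:T, g:F. ✓
h: successors {h}; □¬p there: h:F. ✗
Satisfying worlds: {c, g}.
So ◇□¬p fails at the other 2 worlds.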